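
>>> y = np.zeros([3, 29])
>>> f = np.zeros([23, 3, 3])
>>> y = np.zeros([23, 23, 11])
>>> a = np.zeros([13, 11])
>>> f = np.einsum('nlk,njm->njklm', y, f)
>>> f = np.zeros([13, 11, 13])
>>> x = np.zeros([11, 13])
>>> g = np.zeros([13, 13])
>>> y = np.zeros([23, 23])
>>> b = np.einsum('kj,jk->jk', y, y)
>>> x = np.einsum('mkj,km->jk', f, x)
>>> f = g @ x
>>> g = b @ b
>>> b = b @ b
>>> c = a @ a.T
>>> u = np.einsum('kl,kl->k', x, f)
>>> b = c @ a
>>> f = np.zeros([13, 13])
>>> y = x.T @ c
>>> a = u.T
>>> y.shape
(11, 13)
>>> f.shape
(13, 13)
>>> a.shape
(13,)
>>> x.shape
(13, 11)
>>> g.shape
(23, 23)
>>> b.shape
(13, 11)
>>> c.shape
(13, 13)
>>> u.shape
(13,)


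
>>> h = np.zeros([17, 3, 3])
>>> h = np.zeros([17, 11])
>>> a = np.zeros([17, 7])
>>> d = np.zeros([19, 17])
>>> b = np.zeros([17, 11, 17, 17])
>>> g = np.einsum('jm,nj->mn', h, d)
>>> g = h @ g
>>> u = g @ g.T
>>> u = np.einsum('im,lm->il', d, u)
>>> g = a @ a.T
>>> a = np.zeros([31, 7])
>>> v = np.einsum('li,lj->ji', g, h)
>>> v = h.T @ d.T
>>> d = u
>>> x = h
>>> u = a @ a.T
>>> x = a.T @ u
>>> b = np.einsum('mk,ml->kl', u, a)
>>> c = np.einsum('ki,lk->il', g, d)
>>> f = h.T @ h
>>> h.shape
(17, 11)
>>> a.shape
(31, 7)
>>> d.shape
(19, 17)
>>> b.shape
(31, 7)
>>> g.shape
(17, 17)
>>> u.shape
(31, 31)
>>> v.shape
(11, 19)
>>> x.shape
(7, 31)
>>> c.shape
(17, 19)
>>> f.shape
(11, 11)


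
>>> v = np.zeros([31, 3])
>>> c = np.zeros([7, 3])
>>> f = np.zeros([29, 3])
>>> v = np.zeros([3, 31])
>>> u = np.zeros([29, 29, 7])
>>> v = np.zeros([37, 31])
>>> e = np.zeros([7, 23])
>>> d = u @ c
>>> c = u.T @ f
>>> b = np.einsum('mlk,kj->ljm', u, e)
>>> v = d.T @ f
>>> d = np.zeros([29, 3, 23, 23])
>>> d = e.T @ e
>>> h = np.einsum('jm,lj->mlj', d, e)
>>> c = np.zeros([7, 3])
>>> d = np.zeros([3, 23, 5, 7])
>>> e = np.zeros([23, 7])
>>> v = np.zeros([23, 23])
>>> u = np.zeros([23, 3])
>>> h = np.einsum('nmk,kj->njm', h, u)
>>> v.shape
(23, 23)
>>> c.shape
(7, 3)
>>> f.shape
(29, 3)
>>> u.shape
(23, 3)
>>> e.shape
(23, 7)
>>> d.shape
(3, 23, 5, 7)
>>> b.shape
(29, 23, 29)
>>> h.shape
(23, 3, 7)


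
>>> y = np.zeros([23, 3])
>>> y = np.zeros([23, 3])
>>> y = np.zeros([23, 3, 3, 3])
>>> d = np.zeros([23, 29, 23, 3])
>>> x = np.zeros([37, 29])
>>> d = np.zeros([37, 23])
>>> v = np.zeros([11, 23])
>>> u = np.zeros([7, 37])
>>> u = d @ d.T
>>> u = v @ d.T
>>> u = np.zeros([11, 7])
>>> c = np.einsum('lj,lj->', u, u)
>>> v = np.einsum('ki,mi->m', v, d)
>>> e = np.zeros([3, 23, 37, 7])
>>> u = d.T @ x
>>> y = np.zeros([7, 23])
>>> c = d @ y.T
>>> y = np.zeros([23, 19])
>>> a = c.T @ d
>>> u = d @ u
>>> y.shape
(23, 19)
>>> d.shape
(37, 23)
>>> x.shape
(37, 29)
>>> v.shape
(37,)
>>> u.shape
(37, 29)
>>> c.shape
(37, 7)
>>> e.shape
(3, 23, 37, 7)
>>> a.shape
(7, 23)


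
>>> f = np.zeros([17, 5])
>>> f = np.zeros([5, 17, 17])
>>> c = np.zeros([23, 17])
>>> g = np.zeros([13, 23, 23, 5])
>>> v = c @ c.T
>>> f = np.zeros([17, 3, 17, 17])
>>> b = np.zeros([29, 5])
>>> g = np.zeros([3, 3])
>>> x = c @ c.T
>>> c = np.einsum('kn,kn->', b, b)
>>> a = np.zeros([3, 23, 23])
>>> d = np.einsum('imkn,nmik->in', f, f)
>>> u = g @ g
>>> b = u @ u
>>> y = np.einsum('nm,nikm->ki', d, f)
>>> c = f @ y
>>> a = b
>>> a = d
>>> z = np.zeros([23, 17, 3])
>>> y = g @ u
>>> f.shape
(17, 3, 17, 17)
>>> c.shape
(17, 3, 17, 3)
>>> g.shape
(3, 3)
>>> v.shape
(23, 23)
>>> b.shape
(3, 3)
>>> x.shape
(23, 23)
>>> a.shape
(17, 17)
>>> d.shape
(17, 17)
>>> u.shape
(3, 3)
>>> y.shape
(3, 3)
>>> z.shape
(23, 17, 3)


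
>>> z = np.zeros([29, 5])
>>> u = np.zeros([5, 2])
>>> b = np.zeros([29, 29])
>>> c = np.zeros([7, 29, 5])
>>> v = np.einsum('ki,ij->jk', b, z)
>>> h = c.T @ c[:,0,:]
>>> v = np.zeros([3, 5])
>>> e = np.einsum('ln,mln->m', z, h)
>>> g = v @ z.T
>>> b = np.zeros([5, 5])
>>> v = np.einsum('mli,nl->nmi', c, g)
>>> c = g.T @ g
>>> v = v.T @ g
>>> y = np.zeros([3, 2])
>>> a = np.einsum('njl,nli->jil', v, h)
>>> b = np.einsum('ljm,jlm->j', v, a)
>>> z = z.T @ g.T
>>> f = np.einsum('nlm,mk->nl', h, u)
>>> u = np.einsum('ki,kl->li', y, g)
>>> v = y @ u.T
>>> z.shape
(5, 3)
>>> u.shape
(29, 2)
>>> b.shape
(7,)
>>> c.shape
(29, 29)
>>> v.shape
(3, 29)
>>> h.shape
(5, 29, 5)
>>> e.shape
(5,)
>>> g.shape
(3, 29)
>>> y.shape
(3, 2)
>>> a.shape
(7, 5, 29)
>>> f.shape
(5, 29)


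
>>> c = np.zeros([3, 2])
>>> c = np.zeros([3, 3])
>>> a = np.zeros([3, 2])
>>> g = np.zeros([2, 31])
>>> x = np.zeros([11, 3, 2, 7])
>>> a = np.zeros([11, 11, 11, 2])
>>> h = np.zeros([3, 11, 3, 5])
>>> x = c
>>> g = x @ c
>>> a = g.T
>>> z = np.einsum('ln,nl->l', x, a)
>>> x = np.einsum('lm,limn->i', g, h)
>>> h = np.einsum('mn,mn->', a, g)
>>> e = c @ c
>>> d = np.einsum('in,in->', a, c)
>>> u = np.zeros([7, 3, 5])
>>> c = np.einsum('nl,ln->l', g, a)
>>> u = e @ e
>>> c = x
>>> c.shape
(11,)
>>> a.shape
(3, 3)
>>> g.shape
(3, 3)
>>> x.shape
(11,)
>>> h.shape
()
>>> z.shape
(3,)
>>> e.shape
(3, 3)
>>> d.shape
()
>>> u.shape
(3, 3)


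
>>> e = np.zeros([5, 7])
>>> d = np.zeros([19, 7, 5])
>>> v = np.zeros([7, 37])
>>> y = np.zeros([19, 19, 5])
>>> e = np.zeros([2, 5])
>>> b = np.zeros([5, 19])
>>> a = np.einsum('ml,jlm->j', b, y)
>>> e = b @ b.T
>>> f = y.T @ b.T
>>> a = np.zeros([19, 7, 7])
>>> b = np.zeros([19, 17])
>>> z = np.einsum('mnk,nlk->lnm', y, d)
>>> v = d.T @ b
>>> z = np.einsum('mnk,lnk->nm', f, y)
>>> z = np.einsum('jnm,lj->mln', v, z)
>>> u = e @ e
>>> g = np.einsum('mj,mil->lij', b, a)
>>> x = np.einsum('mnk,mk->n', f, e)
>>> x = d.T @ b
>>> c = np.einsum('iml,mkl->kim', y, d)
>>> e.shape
(5, 5)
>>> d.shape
(19, 7, 5)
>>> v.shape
(5, 7, 17)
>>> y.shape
(19, 19, 5)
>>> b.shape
(19, 17)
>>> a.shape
(19, 7, 7)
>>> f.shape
(5, 19, 5)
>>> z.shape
(17, 19, 7)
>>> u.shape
(5, 5)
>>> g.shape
(7, 7, 17)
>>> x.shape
(5, 7, 17)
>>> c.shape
(7, 19, 19)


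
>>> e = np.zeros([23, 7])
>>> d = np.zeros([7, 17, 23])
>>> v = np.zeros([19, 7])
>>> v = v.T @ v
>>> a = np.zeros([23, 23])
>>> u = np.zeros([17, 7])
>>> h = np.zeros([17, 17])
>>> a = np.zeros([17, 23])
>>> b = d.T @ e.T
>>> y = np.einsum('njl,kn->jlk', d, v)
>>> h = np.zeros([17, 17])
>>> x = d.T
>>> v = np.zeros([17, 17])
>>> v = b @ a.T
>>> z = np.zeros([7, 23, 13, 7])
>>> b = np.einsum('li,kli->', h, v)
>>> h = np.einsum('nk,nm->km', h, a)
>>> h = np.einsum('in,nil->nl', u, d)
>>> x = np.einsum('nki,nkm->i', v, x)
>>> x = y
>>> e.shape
(23, 7)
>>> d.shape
(7, 17, 23)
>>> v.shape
(23, 17, 17)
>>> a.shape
(17, 23)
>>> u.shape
(17, 7)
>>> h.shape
(7, 23)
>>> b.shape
()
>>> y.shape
(17, 23, 7)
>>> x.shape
(17, 23, 7)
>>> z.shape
(7, 23, 13, 7)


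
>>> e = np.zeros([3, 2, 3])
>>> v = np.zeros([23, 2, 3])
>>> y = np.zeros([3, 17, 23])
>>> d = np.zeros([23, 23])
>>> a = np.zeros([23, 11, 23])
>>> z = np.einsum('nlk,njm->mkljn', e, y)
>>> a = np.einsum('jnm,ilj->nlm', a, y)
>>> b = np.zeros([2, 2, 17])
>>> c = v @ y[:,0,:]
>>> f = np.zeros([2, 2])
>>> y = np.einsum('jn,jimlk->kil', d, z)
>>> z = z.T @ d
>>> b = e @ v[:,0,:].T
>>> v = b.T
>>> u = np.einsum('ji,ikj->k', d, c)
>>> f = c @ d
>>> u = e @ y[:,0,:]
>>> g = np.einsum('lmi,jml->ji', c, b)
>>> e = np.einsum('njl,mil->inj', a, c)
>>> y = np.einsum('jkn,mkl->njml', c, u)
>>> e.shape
(2, 11, 17)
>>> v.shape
(23, 2, 3)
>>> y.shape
(23, 23, 3, 17)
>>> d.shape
(23, 23)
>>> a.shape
(11, 17, 23)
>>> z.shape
(3, 17, 2, 3, 23)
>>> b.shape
(3, 2, 23)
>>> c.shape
(23, 2, 23)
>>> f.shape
(23, 2, 23)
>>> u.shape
(3, 2, 17)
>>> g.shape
(3, 23)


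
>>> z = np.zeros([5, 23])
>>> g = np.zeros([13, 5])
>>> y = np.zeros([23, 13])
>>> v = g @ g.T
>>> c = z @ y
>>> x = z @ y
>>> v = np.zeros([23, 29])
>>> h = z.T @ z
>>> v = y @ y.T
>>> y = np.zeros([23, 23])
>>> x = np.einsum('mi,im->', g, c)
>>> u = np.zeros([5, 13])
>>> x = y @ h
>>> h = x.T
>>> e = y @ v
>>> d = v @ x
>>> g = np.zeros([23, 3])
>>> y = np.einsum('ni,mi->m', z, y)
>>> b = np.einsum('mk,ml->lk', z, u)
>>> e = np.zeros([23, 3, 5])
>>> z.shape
(5, 23)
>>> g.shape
(23, 3)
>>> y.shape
(23,)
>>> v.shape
(23, 23)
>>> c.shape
(5, 13)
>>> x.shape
(23, 23)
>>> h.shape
(23, 23)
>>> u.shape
(5, 13)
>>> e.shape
(23, 3, 5)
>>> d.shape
(23, 23)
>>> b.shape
(13, 23)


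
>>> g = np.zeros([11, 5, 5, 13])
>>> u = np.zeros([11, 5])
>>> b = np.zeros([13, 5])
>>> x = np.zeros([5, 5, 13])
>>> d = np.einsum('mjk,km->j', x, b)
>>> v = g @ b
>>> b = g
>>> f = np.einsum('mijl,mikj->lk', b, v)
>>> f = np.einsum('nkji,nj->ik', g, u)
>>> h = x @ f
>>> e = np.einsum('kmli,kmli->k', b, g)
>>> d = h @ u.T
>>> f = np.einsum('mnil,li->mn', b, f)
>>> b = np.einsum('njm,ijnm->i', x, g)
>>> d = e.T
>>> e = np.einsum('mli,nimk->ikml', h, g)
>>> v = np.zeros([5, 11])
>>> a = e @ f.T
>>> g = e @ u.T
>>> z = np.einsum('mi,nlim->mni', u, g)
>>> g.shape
(5, 13, 5, 11)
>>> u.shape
(11, 5)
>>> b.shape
(11,)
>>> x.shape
(5, 5, 13)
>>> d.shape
(11,)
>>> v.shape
(5, 11)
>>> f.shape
(11, 5)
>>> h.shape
(5, 5, 5)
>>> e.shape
(5, 13, 5, 5)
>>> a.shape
(5, 13, 5, 11)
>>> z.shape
(11, 5, 5)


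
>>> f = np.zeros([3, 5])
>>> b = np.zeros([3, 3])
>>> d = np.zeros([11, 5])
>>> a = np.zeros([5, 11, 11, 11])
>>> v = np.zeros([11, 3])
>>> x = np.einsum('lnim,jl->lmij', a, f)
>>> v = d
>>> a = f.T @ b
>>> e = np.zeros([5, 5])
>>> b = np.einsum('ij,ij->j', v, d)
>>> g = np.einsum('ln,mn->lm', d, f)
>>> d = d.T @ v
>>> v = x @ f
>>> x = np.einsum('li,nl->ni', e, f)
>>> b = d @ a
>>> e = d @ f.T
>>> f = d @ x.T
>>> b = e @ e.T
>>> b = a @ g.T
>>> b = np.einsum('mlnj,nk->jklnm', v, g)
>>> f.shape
(5, 3)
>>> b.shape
(5, 3, 11, 11, 5)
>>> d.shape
(5, 5)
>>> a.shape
(5, 3)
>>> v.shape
(5, 11, 11, 5)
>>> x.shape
(3, 5)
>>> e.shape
(5, 3)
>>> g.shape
(11, 3)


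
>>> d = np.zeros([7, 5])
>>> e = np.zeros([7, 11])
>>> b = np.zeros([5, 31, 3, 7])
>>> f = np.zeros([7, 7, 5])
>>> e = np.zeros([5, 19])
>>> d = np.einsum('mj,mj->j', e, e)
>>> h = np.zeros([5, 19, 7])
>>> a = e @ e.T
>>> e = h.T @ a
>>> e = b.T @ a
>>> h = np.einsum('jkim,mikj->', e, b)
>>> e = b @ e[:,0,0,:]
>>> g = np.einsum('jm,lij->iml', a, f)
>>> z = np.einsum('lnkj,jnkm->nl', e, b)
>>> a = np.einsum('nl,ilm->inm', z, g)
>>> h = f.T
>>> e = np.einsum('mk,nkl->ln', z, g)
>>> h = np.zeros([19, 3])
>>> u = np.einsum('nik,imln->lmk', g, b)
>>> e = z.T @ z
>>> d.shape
(19,)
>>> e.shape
(5, 5)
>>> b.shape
(5, 31, 3, 7)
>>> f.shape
(7, 7, 5)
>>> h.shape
(19, 3)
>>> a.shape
(7, 31, 7)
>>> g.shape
(7, 5, 7)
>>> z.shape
(31, 5)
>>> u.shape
(3, 31, 7)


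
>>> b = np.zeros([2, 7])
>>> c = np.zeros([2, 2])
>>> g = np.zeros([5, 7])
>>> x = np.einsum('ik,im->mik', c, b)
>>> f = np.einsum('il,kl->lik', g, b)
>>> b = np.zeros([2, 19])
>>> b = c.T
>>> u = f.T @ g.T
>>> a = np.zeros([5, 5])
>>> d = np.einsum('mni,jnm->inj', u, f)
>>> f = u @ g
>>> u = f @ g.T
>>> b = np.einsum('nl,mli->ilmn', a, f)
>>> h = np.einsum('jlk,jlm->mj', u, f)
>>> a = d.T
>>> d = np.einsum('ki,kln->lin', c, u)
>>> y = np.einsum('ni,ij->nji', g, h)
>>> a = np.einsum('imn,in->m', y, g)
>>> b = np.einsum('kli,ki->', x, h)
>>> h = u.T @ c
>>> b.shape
()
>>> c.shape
(2, 2)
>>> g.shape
(5, 7)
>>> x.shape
(7, 2, 2)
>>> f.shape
(2, 5, 7)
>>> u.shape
(2, 5, 5)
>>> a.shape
(2,)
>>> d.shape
(5, 2, 5)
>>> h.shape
(5, 5, 2)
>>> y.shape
(5, 2, 7)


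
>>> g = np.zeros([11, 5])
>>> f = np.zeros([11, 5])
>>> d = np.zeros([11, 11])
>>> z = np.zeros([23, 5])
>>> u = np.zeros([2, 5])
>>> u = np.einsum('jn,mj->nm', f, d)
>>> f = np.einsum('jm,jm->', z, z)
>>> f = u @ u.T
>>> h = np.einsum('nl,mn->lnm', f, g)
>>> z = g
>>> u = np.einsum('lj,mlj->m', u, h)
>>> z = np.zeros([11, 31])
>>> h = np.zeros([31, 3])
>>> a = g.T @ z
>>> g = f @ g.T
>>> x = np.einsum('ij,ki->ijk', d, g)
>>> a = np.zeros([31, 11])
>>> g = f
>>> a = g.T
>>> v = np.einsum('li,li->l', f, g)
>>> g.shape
(5, 5)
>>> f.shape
(5, 5)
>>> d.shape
(11, 11)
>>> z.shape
(11, 31)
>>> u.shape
(5,)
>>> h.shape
(31, 3)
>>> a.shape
(5, 5)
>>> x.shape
(11, 11, 5)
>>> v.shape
(5,)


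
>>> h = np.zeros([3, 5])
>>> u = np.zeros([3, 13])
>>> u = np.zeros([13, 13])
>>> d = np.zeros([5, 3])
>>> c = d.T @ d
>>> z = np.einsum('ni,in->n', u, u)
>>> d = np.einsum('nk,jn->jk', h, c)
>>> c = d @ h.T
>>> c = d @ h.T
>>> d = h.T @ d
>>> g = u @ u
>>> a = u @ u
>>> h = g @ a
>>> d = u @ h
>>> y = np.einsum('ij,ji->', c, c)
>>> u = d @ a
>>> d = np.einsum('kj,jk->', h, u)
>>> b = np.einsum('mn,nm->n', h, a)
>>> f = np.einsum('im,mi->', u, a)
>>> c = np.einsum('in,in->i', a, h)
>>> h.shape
(13, 13)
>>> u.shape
(13, 13)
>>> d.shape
()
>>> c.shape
(13,)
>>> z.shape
(13,)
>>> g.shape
(13, 13)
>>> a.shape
(13, 13)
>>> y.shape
()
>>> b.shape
(13,)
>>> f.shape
()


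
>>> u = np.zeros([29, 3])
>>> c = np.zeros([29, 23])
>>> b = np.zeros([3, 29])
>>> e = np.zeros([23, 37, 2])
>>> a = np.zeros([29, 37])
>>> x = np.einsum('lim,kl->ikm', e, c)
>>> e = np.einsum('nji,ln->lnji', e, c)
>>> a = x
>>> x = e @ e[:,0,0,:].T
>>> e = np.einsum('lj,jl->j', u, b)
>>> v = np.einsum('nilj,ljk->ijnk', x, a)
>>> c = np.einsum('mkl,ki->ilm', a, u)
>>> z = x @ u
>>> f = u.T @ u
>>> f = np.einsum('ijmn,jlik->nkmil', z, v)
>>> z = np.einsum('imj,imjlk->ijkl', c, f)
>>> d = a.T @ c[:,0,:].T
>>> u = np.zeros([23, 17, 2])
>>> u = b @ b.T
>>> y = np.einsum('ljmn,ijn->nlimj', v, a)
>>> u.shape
(3, 3)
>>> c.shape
(3, 2, 37)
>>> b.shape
(3, 29)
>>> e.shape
(3,)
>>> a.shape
(37, 29, 2)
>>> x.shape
(29, 23, 37, 29)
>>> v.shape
(23, 29, 29, 2)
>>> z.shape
(3, 37, 29, 29)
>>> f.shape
(3, 2, 37, 29, 29)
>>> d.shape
(2, 29, 3)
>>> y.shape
(2, 23, 37, 29, 29)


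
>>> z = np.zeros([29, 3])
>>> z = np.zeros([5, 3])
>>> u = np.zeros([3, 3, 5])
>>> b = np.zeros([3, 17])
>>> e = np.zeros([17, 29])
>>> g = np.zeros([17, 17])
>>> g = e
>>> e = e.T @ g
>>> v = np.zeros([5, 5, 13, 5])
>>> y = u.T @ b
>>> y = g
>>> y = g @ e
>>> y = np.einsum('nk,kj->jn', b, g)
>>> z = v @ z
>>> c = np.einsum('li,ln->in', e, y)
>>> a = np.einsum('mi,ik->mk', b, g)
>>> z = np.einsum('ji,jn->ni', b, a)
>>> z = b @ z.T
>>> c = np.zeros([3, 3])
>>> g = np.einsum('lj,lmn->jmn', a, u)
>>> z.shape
(3, 29)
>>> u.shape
(3, 3, 5)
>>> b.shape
(3, 17)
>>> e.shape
(29, 29)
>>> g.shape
(29, 3, 5)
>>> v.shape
(5, 5, 13, 5)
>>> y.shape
(29, 3)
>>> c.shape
(3, 3)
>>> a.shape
(3, 29)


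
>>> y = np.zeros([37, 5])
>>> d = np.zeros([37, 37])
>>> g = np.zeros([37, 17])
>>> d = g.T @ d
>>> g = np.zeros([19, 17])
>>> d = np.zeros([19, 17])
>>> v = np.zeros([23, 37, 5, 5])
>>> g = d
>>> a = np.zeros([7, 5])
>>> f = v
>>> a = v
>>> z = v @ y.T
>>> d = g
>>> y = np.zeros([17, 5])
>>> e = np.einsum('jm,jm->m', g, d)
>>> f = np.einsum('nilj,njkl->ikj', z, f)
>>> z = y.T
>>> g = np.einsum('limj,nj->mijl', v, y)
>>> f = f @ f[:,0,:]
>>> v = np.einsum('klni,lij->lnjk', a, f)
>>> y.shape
(17, 5)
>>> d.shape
(19, 17)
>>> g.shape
(5, 37, 5, 23)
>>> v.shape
(37, 5, 37, 23)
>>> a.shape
(23, 37, 5, 5)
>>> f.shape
(37, 5, 37)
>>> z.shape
(5, 17)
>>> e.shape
(17,)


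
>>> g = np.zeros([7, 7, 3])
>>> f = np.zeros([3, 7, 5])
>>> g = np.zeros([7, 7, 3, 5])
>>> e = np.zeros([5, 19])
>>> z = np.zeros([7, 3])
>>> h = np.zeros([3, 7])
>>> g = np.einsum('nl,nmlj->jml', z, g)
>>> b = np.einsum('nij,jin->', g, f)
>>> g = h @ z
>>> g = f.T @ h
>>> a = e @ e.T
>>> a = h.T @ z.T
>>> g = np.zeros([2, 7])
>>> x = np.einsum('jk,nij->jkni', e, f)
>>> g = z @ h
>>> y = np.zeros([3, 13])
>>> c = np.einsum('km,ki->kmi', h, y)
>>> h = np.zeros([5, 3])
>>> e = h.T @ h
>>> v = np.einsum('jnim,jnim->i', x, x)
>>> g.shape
(7, 7)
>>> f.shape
(3, 7, 5)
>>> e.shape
(3, 3)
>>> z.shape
(7, 3)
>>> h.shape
(5, 3)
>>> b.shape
()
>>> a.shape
(7, 7)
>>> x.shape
(5, 19, 3, 7)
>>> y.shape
(3, 13)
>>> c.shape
(3, 7, 13)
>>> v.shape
(3,)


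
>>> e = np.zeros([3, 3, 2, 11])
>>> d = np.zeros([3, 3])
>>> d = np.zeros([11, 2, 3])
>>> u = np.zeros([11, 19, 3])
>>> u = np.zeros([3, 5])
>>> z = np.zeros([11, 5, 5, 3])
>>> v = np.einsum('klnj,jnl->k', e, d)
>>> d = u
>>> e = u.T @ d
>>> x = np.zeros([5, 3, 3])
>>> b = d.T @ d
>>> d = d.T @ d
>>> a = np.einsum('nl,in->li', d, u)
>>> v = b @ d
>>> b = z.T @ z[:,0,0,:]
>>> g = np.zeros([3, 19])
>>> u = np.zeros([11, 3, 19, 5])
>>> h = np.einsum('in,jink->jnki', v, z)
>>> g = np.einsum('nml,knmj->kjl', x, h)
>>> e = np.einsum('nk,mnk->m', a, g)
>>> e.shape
(11,)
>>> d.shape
(5, 5)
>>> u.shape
(11, 3, 19, 5)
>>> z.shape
(11, 5, 5, 3)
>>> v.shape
(5, 5)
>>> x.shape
(5, 3, 3)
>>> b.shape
(3, 5, 5, 3)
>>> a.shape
(5, 3)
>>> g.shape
(11, 5, 3)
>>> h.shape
(11, 5, 3, 5)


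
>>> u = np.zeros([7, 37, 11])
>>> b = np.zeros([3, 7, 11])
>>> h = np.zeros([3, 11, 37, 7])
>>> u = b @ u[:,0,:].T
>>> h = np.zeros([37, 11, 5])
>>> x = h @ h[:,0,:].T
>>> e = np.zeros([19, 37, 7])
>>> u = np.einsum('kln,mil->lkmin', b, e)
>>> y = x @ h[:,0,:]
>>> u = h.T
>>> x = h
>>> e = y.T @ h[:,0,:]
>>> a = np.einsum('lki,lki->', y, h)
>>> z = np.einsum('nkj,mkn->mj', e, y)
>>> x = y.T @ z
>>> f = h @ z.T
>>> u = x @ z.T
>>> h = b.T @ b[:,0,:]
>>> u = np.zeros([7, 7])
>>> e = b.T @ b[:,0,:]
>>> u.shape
(7, 7)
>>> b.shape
(3, 7, 11)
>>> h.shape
(11, 7, 11)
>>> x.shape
(5, 11, 5)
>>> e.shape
(11, 7, 11)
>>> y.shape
(37, 11, 5)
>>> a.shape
()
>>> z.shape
(37, 5)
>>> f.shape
(37, 11, 37)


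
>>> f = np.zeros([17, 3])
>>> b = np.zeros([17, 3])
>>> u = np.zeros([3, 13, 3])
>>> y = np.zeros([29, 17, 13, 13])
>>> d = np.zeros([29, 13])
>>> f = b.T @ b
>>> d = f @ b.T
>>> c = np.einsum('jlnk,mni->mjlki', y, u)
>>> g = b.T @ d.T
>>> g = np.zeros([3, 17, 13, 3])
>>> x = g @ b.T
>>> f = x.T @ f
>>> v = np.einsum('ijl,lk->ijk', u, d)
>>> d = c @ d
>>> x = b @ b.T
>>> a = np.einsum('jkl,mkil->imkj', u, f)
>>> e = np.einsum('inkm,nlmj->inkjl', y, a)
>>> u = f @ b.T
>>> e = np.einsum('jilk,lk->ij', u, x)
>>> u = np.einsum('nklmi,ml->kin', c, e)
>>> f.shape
(17, 13, 17, 3)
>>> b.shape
(17, 3)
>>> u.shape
(29, 3, 3)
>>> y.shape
(29, 17, 13, 13)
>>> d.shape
(3, 29, 17, 13, 17)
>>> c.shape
(3, 29, 17, 13, 3)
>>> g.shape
(3, 17, 13, 3)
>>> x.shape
(17, 17)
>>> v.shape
(3, 13, 17)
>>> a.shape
(17, 17, 13, 3)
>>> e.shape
(13, 17)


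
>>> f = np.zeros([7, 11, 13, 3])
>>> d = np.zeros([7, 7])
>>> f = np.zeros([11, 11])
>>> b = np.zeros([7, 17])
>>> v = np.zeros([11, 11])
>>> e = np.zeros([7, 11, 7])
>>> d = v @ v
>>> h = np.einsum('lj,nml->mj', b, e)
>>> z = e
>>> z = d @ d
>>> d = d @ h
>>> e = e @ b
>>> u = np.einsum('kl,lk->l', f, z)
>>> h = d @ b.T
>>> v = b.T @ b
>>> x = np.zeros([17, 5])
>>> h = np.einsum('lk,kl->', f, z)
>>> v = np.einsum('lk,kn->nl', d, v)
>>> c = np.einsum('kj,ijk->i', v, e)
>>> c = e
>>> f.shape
(11, 11)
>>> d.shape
(11, 17)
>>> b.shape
(7, 17)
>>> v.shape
(17, 11)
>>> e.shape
(7, 11, 17)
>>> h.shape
()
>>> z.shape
(11, 11)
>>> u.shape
(11,)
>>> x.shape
(17, 5)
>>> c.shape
(7, 11, 17)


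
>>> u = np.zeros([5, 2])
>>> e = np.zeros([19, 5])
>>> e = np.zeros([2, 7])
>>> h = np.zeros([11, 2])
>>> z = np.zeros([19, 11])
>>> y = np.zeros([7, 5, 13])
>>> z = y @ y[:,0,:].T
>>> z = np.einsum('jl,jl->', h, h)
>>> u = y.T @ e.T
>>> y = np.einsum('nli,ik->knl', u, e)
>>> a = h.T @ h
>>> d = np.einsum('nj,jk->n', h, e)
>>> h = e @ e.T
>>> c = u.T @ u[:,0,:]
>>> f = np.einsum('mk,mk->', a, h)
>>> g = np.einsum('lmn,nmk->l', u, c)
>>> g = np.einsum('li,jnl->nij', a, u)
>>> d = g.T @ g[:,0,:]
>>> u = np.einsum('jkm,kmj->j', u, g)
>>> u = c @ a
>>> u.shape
(2, 5, 2)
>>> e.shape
(2, 7)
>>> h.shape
(2, 2)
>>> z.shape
()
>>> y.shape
(7, 13, 5)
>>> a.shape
(2, 2)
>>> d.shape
(13, 2, 13)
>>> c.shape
(2, 5, 2)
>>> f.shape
()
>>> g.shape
(5, 2, 13)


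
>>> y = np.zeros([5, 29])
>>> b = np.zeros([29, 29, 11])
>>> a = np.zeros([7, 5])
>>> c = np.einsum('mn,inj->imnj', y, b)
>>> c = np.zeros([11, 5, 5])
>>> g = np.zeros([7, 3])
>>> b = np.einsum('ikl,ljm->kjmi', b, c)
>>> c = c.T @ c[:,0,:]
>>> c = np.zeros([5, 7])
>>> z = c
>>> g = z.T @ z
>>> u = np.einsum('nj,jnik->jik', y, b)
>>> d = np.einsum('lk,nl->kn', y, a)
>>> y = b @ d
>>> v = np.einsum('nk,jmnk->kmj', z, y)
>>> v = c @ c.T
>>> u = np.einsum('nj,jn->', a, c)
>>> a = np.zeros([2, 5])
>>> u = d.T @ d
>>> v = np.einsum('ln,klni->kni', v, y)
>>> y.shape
(29, 5, 5, 7)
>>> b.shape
(29, 5, 5, 29)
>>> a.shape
(2, 5)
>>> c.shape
(5, 7)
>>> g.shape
(7, 7)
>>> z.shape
(5, 7)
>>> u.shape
(7, 7)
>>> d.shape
(29, 7)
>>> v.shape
(29, 5, 7)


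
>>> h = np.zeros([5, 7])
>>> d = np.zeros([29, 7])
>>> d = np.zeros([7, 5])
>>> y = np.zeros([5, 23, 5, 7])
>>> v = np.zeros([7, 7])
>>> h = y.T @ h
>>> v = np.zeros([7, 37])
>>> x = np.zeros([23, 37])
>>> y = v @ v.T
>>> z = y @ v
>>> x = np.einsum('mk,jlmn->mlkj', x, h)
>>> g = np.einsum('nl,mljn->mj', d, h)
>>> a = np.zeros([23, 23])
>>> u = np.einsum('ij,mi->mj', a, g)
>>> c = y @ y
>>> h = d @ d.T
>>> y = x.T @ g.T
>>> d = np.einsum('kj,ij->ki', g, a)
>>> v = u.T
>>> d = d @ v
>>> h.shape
(7, 7)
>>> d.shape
(7, 7)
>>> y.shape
(7, 37, 5, 7)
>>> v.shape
(23, 7)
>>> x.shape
(23, 5, 37, 7)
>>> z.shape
(7, 37)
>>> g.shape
(7, 23)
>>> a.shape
(23, 23)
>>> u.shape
(7, 23)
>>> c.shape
(7, 7)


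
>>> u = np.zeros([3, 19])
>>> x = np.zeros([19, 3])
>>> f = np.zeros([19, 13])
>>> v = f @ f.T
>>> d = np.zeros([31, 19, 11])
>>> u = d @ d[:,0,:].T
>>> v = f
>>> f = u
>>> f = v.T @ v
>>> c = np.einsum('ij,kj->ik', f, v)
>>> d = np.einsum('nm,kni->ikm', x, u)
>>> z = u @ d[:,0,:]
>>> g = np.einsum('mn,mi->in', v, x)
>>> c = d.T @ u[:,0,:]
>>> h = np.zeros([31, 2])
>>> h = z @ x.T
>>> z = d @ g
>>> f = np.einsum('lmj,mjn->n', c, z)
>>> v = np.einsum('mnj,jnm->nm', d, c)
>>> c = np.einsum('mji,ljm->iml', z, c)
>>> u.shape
(31, 19, 31)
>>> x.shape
(19, 3)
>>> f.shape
(13,)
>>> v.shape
(31, 31)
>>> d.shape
(31, 31, 3)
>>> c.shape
(13, 31, 3)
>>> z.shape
(31, 31, 13)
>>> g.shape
(3, 13)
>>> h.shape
(31, 19, 19)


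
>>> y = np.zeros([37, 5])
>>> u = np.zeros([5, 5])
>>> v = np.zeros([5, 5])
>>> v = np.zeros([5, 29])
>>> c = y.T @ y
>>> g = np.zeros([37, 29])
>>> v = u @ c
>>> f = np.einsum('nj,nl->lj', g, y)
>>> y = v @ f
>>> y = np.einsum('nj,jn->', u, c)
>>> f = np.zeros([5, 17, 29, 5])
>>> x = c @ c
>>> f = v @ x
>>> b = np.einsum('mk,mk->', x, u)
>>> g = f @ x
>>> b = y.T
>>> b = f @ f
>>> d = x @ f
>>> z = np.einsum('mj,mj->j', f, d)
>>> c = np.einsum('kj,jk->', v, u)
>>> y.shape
()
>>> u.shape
(5, 5)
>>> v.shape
(5, 5)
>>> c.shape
()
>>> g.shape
(5, 5)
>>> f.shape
(5, 5)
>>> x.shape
(5, 5)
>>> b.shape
(5, 5)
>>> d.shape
(5, 5)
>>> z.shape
(5,)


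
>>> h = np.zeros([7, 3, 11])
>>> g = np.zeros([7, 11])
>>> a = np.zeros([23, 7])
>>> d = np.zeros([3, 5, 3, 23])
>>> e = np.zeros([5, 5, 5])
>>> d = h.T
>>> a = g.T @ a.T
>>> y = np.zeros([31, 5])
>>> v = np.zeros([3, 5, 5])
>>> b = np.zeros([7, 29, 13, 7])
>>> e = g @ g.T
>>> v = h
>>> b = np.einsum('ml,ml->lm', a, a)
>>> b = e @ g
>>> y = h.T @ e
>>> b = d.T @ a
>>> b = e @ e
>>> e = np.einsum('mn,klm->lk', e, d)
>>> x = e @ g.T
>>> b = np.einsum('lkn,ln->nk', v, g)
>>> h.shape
(7, 3, 11)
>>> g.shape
(7, 11)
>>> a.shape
(11, 23)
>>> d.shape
(11, 3, 7)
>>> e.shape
(3, 11)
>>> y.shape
(11, 3, 7)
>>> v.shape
(7, 3, 11)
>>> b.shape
(11, 3)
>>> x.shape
(3, 7)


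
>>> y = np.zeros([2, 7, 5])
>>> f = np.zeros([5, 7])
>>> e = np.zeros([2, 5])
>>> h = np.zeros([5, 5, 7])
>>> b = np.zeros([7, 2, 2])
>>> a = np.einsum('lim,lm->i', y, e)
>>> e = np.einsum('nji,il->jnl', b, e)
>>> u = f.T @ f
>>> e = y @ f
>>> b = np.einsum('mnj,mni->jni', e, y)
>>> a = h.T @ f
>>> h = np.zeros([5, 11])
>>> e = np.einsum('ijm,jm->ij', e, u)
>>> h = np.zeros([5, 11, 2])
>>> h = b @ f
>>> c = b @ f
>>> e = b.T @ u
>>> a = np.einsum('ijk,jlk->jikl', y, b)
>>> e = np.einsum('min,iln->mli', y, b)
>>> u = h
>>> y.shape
(2, 7, 5)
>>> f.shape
(5, 7)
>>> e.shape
(2, 7, 7)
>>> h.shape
(7, 7, 7)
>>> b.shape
(7, 7, 5)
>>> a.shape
(7, 2, 5, 7)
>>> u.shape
(7, 7, 7)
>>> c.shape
(7, 7, 7)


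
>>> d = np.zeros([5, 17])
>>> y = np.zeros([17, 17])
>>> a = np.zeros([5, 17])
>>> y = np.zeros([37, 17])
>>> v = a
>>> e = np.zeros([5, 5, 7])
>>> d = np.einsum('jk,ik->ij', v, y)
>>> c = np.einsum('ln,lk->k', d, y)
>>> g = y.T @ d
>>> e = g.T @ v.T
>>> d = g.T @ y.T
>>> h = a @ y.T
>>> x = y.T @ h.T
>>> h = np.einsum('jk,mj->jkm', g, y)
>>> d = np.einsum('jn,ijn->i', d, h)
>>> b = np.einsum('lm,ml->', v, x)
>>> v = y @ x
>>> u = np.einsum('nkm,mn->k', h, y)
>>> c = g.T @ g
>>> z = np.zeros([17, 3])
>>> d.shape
(17,)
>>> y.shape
(37, 17)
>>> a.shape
(5, 17)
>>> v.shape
(37, 5)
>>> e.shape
(5, 5)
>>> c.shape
(5, 5)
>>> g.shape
(17, 5)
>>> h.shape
(17, 5, 37)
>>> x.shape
(17, 5)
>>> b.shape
()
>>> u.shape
(5,)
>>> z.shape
(17, 3)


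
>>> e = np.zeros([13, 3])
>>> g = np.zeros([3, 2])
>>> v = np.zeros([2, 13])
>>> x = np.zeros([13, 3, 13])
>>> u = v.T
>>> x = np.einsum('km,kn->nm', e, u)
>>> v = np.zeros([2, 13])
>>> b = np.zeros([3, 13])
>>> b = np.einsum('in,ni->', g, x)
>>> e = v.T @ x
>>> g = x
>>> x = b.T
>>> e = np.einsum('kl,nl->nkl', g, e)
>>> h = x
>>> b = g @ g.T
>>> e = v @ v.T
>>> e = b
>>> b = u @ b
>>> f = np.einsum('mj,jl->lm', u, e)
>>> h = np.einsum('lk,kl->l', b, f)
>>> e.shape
(2, 2)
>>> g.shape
(2, 3)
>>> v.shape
(2, 13)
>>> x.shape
()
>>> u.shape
(13, 2)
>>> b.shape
(13, 2)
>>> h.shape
(13,)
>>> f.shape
(2, 13)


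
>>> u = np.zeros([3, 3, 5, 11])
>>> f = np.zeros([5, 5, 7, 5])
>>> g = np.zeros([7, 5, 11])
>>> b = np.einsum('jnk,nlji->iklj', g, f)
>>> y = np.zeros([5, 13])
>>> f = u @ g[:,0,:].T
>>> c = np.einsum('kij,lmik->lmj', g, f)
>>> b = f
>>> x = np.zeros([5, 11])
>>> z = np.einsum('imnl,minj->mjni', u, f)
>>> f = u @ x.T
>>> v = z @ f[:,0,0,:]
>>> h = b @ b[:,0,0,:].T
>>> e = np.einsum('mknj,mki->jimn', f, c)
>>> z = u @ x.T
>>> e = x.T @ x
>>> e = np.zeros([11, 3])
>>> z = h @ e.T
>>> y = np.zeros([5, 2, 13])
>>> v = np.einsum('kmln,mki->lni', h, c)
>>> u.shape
(3, 3, 5, 11)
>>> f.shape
(3, 3, 5, 5)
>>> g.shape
(7, 5, 11)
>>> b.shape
(3, 3, 5, 7)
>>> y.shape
(5, 2, 13)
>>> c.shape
(3, 3, 11)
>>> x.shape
(5, 11)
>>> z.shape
(3, 3, 5, 11)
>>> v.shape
(5, 3, 11)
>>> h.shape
(3, 3, 5, 3)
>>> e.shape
(11, 3)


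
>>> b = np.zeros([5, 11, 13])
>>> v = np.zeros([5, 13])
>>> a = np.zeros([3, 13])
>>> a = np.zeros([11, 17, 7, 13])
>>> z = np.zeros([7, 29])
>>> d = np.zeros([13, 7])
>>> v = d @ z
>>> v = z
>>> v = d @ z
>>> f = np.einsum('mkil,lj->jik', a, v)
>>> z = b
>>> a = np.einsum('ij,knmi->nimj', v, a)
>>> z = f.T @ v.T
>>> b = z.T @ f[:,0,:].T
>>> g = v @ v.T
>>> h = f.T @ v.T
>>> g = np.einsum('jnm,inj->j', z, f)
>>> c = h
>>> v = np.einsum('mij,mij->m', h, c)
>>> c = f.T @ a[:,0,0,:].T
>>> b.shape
(13, 7, 29)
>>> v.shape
(17,)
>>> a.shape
(17, 13, 7, 29)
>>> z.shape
(17, 7, 13)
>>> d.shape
(13, 7)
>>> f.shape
(29, 7, 17)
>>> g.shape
(17,)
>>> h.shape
(17, 7, 13)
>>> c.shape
(17, 7, 17)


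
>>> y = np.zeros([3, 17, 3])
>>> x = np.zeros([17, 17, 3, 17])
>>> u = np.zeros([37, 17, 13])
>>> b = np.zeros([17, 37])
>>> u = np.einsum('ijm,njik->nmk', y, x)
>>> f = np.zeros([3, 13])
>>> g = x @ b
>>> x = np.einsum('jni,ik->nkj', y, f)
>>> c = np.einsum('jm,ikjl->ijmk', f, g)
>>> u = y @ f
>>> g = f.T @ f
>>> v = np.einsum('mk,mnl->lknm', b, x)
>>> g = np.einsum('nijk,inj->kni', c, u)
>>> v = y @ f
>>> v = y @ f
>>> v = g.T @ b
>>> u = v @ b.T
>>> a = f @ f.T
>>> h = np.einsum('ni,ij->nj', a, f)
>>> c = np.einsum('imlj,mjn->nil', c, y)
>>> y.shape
(3, 17, 3)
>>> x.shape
(17, 13, 3)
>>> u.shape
(3, 17, 17)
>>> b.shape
(17, 37)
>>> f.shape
(3, 13)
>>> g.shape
(17, 17, 3)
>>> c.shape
(3, 17, 13)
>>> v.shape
(3, 17, 37)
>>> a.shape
(3, 3)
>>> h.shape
(3, 13)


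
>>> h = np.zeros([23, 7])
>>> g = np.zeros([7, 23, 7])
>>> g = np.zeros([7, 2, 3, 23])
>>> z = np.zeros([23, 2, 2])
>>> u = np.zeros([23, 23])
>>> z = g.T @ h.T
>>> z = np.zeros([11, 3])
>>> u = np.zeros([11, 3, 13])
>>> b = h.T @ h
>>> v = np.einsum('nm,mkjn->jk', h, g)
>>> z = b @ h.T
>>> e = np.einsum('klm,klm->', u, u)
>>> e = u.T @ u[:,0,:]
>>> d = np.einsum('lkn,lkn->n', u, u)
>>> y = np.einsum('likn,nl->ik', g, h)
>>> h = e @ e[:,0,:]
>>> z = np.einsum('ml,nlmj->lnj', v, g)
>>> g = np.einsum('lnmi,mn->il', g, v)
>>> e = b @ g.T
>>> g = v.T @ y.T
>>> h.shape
(13, 3, 13)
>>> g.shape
(2, 2)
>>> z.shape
(2, 7, 23)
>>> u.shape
(11, 3, 13)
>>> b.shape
(7, 7)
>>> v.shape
(3, 2)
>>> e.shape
(7, 23)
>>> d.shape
(13,)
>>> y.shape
(2, 3)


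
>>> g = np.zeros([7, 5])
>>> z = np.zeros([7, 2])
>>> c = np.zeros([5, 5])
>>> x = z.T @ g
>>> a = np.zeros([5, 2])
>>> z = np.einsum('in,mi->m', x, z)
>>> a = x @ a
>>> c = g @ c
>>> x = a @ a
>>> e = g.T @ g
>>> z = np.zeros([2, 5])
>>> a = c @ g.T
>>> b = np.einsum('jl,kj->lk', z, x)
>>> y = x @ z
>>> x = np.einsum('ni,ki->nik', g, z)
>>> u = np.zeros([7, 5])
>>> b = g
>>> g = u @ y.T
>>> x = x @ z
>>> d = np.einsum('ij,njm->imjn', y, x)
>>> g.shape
(7, 2)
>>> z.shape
(2, 5)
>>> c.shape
(7, 5)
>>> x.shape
(7, 5, 5)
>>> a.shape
(7, 7)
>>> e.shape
(5, 5)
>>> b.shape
(7, 5)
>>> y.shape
(2, 5)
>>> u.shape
(7, 5)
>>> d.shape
(2, 5, 5, 7)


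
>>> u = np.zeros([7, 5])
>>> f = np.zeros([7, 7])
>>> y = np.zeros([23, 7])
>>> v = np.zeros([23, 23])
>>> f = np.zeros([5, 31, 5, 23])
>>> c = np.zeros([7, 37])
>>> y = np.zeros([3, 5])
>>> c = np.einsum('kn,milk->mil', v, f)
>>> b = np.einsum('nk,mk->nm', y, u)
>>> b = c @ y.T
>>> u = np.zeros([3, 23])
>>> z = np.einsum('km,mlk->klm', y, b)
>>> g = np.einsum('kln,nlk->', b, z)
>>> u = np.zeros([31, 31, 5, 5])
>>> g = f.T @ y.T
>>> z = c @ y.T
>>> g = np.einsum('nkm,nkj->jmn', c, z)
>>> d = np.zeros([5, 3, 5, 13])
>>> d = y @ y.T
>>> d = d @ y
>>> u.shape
(31, 31, 5, 5)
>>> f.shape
(5, 31, 5, 23)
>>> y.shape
(3, 5)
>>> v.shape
(23, 23)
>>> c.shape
(5, 31, 5)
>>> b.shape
(5, 31, 3)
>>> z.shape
(5, 31, 3)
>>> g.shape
(3, 5, 5)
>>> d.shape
(3, 5)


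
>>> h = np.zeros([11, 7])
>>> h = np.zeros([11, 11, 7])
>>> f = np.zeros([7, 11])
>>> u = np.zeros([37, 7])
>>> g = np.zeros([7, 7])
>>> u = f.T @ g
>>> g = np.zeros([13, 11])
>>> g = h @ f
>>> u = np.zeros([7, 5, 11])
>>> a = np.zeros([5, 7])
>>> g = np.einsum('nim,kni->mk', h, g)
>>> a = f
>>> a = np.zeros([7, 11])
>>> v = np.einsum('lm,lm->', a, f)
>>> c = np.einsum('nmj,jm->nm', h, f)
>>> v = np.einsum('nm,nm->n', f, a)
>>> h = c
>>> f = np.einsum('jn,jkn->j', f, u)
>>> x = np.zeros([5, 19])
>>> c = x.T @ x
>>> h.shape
(11, 11)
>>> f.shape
(7,)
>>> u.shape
(7, 5, 11)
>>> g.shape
(7, 11)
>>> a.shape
(7, 11)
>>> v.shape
(7,)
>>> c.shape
(19, 19)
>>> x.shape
(5, 19)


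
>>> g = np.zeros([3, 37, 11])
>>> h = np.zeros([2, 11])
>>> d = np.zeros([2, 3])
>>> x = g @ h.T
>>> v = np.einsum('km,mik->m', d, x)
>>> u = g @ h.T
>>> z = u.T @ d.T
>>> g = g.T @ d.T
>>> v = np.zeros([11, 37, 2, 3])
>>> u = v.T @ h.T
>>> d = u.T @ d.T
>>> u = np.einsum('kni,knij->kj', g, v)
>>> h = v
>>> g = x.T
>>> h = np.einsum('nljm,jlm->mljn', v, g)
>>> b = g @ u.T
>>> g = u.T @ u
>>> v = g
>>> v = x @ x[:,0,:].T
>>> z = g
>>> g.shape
(3, 3)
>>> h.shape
(3, 37, 2, 11)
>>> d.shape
(2, 37, 2, 2)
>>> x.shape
(3, 37, 2)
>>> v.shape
(3, 37, 3)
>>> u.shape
(11, 3)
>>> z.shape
(3, 3)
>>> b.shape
(2, 37, 11)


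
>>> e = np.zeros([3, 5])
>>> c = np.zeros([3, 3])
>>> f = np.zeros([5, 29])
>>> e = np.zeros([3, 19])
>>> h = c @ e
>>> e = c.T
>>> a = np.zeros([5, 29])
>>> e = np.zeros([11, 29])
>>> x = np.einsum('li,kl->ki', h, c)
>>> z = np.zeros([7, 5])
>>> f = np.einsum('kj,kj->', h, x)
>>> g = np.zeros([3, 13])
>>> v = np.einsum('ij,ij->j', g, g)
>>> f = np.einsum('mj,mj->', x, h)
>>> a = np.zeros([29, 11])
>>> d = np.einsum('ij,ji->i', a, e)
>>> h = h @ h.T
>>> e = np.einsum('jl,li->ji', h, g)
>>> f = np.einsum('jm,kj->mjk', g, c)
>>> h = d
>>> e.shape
(3, 13)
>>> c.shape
(3, 3)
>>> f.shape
(13, 3, 3)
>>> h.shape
(29,)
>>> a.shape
(29, 11)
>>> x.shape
(3, 19)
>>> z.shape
(7, 5)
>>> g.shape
(3, 13)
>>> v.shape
(13,)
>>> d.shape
(29,)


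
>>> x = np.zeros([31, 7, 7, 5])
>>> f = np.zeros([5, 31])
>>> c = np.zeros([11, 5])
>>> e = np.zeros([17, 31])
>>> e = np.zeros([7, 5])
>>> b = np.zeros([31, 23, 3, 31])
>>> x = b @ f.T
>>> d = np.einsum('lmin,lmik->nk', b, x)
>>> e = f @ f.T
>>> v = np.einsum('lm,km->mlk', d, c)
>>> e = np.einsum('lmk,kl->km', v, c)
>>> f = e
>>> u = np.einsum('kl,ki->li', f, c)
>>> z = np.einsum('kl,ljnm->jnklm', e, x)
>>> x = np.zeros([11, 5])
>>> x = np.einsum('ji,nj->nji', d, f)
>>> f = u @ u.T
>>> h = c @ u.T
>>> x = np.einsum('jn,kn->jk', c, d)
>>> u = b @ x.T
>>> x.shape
(11, 31)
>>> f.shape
(31, 31)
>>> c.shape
(11, 5)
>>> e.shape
(11, 31)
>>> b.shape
(31, 23, 3, 31)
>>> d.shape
(31, 5)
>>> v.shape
(5, 31, 11)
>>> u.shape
(31, 23, 3, 11)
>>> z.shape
(23, 3, 11, 31, 5)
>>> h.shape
(11, 31)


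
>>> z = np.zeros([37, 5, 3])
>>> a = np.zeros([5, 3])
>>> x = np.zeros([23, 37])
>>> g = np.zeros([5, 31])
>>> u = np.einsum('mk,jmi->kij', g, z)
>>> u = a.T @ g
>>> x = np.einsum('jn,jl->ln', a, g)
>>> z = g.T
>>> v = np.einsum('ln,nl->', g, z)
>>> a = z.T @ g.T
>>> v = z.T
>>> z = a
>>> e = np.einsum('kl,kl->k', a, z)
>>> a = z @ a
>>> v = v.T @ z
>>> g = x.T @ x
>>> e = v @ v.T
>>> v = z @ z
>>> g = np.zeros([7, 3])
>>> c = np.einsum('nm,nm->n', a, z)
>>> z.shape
(5, 5)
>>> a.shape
(5, 5)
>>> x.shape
(31, 3)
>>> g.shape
(7, 3)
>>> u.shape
(3, 31)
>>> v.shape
(5, 5)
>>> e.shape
(31, 31)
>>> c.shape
(5,)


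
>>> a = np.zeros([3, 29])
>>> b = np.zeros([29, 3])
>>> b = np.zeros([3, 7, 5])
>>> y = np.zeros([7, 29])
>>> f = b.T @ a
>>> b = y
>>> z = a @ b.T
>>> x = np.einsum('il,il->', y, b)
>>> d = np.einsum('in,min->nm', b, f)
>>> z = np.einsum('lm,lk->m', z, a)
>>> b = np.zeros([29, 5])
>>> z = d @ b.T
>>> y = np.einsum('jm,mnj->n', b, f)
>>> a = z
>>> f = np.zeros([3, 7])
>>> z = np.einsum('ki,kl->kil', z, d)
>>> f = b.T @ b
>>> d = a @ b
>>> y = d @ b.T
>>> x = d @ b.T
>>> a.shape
(29, 29)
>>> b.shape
(29, 5)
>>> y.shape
(29, 29)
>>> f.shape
(5, 5)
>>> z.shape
(29, 29, 5)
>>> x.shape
(29, 29)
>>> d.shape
(29, 5)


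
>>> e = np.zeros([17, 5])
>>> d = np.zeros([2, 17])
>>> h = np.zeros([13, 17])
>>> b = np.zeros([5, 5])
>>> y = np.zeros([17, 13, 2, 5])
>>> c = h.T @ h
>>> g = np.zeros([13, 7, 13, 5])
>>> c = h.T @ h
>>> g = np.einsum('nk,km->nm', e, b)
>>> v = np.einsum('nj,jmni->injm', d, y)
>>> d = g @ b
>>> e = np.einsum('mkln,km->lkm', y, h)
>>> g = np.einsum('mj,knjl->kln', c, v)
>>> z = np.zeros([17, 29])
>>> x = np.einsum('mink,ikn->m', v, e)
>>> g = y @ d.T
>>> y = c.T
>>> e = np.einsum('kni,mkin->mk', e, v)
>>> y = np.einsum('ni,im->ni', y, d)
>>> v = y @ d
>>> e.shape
(5, 2)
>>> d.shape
(17, 5)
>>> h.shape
(13, 17)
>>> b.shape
(5, 5)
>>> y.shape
(17, 17)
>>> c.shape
(17, 17)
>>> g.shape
(17, 13, 2, 17)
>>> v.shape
(17, 5)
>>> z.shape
(17, 29)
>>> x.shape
(5,)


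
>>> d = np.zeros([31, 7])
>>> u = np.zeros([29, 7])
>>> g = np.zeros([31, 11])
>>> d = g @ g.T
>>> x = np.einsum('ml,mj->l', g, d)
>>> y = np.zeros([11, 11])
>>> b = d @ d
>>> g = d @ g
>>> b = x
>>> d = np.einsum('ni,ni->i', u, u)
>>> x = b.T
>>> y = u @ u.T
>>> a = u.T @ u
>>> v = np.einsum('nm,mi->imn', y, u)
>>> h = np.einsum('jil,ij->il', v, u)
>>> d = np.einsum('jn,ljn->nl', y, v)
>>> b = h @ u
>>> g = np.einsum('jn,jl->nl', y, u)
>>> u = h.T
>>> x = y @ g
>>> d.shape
(29, 7)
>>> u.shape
(29, 29)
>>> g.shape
(29, 7)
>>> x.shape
(29, 7)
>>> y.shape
(29, 29)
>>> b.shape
(29, 7)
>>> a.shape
(7, 7)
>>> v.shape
(7, 29, 29)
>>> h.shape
(29, 29)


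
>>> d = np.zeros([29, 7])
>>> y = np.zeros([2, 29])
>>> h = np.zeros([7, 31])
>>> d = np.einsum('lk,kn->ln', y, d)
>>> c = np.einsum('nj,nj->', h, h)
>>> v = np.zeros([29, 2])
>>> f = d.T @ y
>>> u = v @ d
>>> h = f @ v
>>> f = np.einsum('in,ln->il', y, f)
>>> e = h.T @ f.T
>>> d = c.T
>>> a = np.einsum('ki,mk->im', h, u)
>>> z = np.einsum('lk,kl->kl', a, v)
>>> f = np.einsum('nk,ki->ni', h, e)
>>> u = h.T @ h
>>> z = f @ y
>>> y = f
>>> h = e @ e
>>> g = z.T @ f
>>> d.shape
()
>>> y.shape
(7, 2)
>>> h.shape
(2, 2)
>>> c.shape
()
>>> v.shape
(29, 2)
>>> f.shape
(7, 2)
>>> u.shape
(2, 2)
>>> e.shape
(2, 2)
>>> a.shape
(2, 29)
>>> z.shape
(7, 29)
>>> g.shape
(29, 2)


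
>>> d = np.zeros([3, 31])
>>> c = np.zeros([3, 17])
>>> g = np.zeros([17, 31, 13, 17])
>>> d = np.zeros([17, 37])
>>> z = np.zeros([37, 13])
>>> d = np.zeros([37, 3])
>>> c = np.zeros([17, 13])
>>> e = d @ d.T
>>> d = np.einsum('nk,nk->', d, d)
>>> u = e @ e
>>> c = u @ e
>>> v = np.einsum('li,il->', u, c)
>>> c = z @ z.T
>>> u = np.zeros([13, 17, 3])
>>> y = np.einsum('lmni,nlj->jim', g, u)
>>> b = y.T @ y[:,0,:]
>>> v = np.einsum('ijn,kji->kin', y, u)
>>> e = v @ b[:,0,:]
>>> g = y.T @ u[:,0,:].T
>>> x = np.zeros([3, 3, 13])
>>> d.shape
()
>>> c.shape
(37, 37)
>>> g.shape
(31, 17, 13)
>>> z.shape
(37, 13)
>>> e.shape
(13, 3, 31)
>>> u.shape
(13, 17, 3)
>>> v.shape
(13, 3, 31)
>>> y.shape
(3, 17, 31)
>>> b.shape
(31, 17, 31)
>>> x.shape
(3, 3, 13)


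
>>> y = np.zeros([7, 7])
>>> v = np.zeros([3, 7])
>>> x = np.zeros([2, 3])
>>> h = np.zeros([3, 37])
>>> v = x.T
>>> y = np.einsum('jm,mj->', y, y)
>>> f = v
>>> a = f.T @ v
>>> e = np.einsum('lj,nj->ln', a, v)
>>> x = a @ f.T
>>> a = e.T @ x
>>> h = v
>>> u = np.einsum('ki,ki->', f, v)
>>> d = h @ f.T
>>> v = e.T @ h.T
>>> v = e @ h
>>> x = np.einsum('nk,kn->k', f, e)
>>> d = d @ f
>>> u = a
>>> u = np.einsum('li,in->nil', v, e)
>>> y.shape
()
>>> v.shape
(2, 2)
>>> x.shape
(2,)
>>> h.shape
(3, 2)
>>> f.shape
(3, 2)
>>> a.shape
(3, 3)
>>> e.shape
(2, 3)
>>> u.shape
(3, 2, 2)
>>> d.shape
(3, 2)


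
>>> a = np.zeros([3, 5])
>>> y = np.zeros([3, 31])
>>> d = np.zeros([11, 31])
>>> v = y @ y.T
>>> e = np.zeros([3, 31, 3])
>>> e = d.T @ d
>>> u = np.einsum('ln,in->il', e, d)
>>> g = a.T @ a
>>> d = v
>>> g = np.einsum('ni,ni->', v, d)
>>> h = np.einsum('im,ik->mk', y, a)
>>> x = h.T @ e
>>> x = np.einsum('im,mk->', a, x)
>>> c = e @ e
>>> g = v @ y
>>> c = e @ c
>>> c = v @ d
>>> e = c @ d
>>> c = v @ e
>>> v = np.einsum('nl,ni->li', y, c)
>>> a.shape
(3, 5)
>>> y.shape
(3, 31)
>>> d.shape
(3, 3)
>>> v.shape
(31, 3)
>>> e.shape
(3, 3)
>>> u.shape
(11, 31)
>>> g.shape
(3, 31)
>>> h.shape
(31, 5)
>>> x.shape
()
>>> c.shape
(3, 3)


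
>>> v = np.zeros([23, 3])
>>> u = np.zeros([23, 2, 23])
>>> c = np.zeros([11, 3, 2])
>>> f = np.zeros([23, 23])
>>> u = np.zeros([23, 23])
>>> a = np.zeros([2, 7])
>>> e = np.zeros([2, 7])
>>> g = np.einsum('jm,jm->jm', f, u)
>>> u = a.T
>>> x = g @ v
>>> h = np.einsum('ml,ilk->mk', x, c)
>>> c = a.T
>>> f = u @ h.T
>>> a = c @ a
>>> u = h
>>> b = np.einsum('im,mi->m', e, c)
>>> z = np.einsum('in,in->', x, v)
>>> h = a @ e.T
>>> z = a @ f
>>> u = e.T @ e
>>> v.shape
(23, 3)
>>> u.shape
(7, 7)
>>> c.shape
(7, 2)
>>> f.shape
(7, 23)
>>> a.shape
(7, 7)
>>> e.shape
(2, 7)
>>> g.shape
(23, 23)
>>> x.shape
(23, 3)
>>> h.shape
(7, 2)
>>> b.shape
(7,)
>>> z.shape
(7, 23)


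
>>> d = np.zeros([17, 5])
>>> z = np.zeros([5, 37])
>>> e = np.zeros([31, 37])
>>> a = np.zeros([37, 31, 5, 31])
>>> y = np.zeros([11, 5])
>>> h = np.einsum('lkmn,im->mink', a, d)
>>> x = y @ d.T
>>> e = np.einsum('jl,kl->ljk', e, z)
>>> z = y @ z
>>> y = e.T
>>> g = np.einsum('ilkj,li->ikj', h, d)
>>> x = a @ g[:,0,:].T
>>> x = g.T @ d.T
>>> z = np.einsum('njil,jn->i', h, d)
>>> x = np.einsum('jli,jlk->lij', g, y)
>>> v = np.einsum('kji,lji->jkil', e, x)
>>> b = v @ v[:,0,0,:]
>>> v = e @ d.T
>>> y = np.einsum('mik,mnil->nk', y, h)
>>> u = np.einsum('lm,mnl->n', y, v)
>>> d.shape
(17, 5)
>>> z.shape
(31,)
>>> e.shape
(37, 31, 5)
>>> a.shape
(37, 31, 5, 31)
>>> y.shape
(17, 37)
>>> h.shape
(5, 17, 31, 31)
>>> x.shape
(31, 31, 5)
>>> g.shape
(5, 31, 31)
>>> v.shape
(37, 31, 17)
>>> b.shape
(31, 37, 5, 31)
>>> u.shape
(31,)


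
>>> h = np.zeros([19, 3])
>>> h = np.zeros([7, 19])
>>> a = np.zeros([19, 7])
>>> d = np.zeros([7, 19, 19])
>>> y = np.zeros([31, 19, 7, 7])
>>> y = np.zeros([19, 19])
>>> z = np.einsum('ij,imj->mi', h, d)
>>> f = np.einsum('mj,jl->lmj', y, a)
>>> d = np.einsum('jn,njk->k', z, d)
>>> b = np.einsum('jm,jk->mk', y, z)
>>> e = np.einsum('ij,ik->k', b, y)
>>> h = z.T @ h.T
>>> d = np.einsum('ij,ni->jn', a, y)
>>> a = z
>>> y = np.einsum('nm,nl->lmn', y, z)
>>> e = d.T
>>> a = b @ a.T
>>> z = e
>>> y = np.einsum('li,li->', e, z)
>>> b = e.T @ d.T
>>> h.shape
(7, 7)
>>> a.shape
(19, 19)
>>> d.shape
(7, 19)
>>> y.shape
()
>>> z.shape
(19, 7)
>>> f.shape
(7, 19, 19)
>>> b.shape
(7, 7)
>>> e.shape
(19, 7)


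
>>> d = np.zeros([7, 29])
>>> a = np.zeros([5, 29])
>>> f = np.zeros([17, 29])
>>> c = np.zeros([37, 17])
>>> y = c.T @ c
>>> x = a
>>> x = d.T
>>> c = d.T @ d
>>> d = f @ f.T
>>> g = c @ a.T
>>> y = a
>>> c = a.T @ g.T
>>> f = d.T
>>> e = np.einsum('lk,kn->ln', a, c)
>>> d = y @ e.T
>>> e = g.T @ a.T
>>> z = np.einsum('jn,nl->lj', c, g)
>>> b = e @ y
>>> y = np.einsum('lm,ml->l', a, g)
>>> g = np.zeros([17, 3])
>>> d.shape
(5, 5)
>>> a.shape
(5, 29)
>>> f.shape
(17, 17)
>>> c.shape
(29, 29)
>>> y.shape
(5,)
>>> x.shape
(29, 7)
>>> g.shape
(17, 3)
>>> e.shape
(5, 5)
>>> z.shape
(5, 29)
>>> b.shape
(5, 29)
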